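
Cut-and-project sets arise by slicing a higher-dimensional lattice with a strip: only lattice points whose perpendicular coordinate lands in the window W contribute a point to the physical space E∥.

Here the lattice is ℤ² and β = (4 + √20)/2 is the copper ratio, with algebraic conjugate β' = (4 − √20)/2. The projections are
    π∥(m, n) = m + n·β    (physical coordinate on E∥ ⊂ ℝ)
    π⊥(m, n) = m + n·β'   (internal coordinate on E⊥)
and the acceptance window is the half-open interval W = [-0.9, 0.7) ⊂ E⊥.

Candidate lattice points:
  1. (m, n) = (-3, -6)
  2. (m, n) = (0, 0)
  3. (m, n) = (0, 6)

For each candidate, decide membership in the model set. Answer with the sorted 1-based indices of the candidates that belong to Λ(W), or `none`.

2

Numerically β ≈ 4.2361 and β' = −1/β ≈ -0.2361.
candidate 1: (m,n)=(-3,-6) → π∥ = -3-6·β ≈ -28.4164, π⊥ = -3-6·β' ≈ -1.5836 ∉ [-0.9, 0.7) ⇒ out
candidate 2: (m,n)=(0,0) → π∥ = 0+0·β ≈ 0.0000, π⊥ = 0+0·β' ≈ 0.0000 ∈ [-0.9, 0.7) ⇒ IN Λ
candidate 3: (m,n)=(0,6) → π∥ = 0+6·β ≈ 25.4164, π⊥ = 0+6·β' ≈ -1.4164 ∉ [-0.9, 0.7) ⇒ out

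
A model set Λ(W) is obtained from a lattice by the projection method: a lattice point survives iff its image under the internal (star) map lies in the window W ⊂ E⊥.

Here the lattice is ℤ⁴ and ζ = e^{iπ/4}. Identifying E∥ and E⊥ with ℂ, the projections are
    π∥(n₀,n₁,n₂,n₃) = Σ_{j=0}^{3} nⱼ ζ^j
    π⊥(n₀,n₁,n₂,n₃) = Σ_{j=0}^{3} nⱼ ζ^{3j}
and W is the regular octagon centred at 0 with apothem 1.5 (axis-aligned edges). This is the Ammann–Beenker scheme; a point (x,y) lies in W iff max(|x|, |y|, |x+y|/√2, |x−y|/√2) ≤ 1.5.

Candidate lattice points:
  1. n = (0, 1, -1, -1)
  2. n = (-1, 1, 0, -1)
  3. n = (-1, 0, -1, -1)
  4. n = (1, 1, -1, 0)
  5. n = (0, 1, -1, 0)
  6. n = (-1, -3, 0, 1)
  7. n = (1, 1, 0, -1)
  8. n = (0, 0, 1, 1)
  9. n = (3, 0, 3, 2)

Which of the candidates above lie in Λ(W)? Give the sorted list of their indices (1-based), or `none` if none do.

With ζ = e^{iπ/4} the internal vectors are ζ^0,ζ^3,ζ^6,ζ^9.
candidate 1: n = (0, 1, -1, -1) → π⊥ ≈ (-1.414214, +1.000000); max(|x|,|y|,|x±y|/√2) = 1.707107 > 1.5 ⇒ ∉ W
candidate 2: n = (-1, 1, 0, -1) → π⊥ ≈ (-2.414214, +0.000000); max(|x|,|y|,|x±y|/√2) = 2.414214 > 1.5 ⇒ ∉ W
candidate 3: n = (-1, 0, -1, -1) → π⊥ ≈ (-1.707107, +0.292893); max(|x|,|y|,|x±y|/√2) = 1.707107 > 1.5 ⇒ ∉ W
candidate 4: n = (1, 1, -1, 0) → π⊥ ≈ (+0.292893, +1.707107); max(|x|,|y|,|x±y|/√2) = 1.707107 > 1.5 ⇒ ∉ W
candidate 5: n = (0, 1, -1, 0) → π⊥ ≈ (-0.707107, +1.707107); max(|x|,|y|,|x±y|/√2) = 1.707107 > 1.5 ⇒ ∉ W
candidate 6: n = (-1, -3, 0, 1) → π⊥ ≈ (+1.828427, -1.414214); max(|x|,|y|,|x±y|/√2) = 2.292893 > 1.5 ⇒ ∉ W
candidate 7: n = (1, 1, 0, -1) → π⊥ ≈ (-0.414214, +0.000000); max(|x|,|y|,|x±y|/√2) = 0.414214 ≤ 1.5 ⇒ ∈ W
candidate 8: n = (0, 0, 1, 1) → π⊥ ≈ (+0.707107, -0.292893); max(|x|,|y|,|x±y|/√2) = 0.707107 ≤ 1.5 ⇒ ∈ W
candidate 9: n = (3, 0, 3, 2) → π⊥ ≈ (+4.414214, -1.585786); max(|x|,|y|,|x±y|/√2) = 4.414214 > 1.5 ⇒ ∉ W

7, 8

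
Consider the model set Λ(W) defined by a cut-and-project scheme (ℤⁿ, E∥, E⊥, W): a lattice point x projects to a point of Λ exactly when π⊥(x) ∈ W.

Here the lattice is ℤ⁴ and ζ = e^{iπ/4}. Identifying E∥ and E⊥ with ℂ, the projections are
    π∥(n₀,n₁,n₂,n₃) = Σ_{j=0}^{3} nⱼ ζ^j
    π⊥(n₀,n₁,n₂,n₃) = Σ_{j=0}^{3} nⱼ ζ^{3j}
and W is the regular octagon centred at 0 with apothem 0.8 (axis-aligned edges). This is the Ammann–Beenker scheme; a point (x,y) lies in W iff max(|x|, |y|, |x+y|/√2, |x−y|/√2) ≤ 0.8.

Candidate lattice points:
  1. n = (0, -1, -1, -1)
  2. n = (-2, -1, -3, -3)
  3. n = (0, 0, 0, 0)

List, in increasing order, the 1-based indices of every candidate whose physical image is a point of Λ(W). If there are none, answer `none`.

1, 3

With ζ = e^{iπ/4} the internal vectors are ζ^0,ζ^3,ζ^6,ζ^9.
#1 (0, -1, -1, -1): internal (0.00000, -0.41421); octagon support 0.41421 vs apothem 0.8 → ∈ W
#2 (-2, -1, -3, -3): internal (-3.41421, 0.17157); octagon support 3.41421 vs apothem 0.8 → ∉ W
#3 (0, 0, 0, 0): internal (0.00000, 0.00000); octagon support 0.00000 vs apothem 0.8 → ∈ W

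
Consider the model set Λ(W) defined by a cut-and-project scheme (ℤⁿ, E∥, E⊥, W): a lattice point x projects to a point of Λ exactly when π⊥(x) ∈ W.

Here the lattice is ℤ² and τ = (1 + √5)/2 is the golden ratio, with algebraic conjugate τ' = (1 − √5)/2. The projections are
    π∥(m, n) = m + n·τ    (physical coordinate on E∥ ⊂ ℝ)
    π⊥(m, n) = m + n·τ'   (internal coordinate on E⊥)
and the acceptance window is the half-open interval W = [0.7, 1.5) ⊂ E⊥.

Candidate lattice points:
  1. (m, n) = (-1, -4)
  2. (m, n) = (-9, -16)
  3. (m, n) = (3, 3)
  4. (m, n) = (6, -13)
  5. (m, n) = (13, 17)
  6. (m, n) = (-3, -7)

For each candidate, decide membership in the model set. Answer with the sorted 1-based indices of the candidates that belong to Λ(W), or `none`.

1, 2, 3, 6

Compute τ' = (1−√5)/2 = -0.6180, so π⊥(m,n) = m -0.6180·n.
[1] lift (-1,-4): star map gives 1.4721; window check 0.7 ≤ 1.4721 < 1.5 is true → IN Λ
[2] lift (-9,-16): star map gives 0.8885; window check 0.7 ≤ 0.8885 < 1.5 is true → IN Λ
[3] lift (3,3): star map gives 1.1459; window check 0.7 ≤ 1.1459 < 1.5 is true → IN Λ
[4] lift (6,-13): star map gives 14.0344; window check 0.7 ≤ 14.0344 < 1.5 is false → out
[5] lift (13,17): star map gives 2.4934; window check 0.7 ≤ 2.4934 < 1.5 is false → out
[6] lift (-3,-7): star map gives 1.3262; window check 0.7 ≤ 1.3262 < 1.5 is true → IN Λ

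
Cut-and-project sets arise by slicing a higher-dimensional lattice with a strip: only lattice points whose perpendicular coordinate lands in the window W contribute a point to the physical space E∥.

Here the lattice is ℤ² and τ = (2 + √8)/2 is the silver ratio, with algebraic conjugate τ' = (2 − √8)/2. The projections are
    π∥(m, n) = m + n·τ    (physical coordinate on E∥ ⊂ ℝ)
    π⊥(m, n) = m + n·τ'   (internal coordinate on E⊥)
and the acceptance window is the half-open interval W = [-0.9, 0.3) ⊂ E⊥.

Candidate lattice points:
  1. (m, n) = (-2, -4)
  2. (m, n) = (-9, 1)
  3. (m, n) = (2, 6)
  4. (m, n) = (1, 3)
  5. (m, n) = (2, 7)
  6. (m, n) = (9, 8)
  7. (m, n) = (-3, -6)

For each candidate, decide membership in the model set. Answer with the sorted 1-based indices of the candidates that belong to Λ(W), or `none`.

1, 3, 4, 5, 7

Compute τ' = (2−√8)/2 = -0.41421, so π⊥(m,n) = m -0.41421·n.
#1 (-2,-4): internal coord -2 + (-4)·τ' = -0.34315; -0.34315 ∈ [-0.9, 0.3) → IN Λ
#2 (-9,1): internal coord -9 + (1)·τ' = -9.41421; -9.41421 ∉ [-0.9, 0.3) → out
#3 (2,6): internal coord 2 + (6)·τ' = -0.48528; -0.48528 ∈ [-0.9, 0.3) → IN Λ
#4 (1,3): internal coord 1 + (3)·τ' = -0.24264; -0.24264 ∈ [-0.9, 0.3) → IN Λ
#5 (2,7): internal coord 2 + (7)·τ' = -0.89949; -0.89949 ∈ [-0.9, 0.3) → IN Λ
#6 (9,8): internal coord 9 + (8)·τ' = +5.68629; +5.68629 ∉ [-0.9, 0.3) → out
#7 (-3,-6): internal coord -3 + (-6)·τ' = -0.51472; -0.51472 ∈ [-0.9, 0.3) → IN Λ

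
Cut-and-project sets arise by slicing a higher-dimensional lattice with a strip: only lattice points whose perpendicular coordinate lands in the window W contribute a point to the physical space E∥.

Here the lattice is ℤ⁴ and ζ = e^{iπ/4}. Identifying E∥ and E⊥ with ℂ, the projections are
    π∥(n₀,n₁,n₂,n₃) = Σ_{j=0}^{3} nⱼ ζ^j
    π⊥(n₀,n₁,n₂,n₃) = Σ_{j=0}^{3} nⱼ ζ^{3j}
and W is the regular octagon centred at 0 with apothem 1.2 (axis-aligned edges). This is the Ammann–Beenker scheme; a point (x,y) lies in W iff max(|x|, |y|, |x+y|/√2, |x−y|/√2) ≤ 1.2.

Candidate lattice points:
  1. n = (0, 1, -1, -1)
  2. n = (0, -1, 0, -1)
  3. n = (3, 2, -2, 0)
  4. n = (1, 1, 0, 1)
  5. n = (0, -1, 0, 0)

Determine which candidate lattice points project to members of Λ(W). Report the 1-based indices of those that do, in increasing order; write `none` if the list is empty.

5

Internal map: ζ^{3j} for j=0..3 gives (1,0), (−√2/2,√2/2), (0,−1), (√2/2,√2/2).
candidate 1: n = (0, 1, -1, -1) → π⊥ ≈ (-1.414214, +1.000000); max(|x|,|y|,|x±y|/√2) = 1.707107 > 1.2 ⇒ ∉ W
candidate 2: n = (0, -1, 0, -1) → π⊥ ≈ (+0.000000, -1.414214); max(|x|,|y|,|x±y|/√2) = 1.414214 > 1.2 ⇒ ∉ W
candidate 3: n = (3, 2, -2, 0) → π⊥ ≈ (+1.585786, +3.414214); max(|x|,|y|,|x±y|/√2) = 3.535534 > 1.2 ⇒ ∉ W
candidate 4: n = (1, 1, 0, 1) → π⊥ ≈ (+1.000000, +1.414214); max(|x|,|y|,|x±y|/√2) = 1.707107 > 1.2 ⇒ ∉ W
candidate 5: n = (0, -1, 0, 0) → π⊥ ≈ (+0.707107, -0.707107); max(|x|,|y|,|x±y|/√2) = 1.000000 ≤ 1.2 ⇒ ∈ W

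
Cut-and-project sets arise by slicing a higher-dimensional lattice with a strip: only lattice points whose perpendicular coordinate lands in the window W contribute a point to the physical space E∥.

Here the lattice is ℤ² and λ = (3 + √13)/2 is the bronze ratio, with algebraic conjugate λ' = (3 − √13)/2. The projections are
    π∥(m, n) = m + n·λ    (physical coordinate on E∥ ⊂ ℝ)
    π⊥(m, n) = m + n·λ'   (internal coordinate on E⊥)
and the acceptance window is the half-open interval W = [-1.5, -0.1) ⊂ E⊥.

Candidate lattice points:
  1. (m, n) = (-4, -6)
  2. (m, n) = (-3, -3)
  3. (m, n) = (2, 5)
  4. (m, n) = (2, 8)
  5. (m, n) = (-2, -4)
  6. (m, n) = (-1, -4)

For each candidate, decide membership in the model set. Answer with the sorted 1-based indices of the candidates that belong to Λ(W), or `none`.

4, 5

Numerically λ ≈ 3.302776 and λ' = −1/λ ≈ -0.302776.
candidate 1: (m,n)=(-4,-6) → π∥ = -4-6·λ ≈ -23.816654, π⊥ = -4-6·λ' ≈ -2.183346 ∉ [-1.5, -0.1) ⇒ out
candidate 2: (m,n)=(-3,-3) → π∥ = -3-3·λ ≈ -12.908327, π⊥ = -3-3·λ' ≈ -2.091673 ∉ [-1.5, -0.1) ⇒ out
candidate 3: (m,n)=(2,5) → π∥ = 2+5·λ ≈ 18.513878, π⊥ = 2+5·λ' ≈ 0.486122 ∉ [-1.5, -0.1) ⇒ out
candidate 4: (m,n)=(2,8) → π∥ = 2+8·λ ≈ 28.422205, π⊥ = 2+8·λ' ≈ -0.422205 ∈ [-1.5, -0.1) ⇒ IN Λ
candidate 5: (m,n)=(-2,-4) → π∥ = -2-4·λ ≈ -15.211103, π⊥ = -2-4·λ' ≈ -0.788897 ∈ [-1.5, -0.1) ⇒ IN Λ
candidate 6: (m,n)=(-1,-4) → π∥ = -1-4·λ ≈ -14.211103, π⊥ = -1-4·λ' ≈ 0.211103 ∉ [-1.5, -0.1) ⇒ out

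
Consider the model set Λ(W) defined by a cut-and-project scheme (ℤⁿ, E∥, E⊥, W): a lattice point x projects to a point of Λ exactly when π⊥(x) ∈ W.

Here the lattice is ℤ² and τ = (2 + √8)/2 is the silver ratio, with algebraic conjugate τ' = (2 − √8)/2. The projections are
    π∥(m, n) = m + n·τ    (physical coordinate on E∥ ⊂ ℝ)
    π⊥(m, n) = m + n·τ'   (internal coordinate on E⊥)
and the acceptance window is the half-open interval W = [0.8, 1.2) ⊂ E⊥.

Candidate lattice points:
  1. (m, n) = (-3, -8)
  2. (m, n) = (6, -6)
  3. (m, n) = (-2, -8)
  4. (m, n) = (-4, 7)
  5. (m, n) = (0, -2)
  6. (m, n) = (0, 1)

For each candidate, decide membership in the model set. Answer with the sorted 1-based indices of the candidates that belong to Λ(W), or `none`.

5

τ' = (2−√8)/2 ≈ -0.41421.
[1] lift (-3,-8): star map gives 0.31371; window check 0.8 ≤ 0.31371 < 1.2 is false → out
[2] lift (6,-6): star map gives 8.48528; window check 0.8 ≤ 8.48528 < 1.2 is false → out
[3] lift (-2,-8): star map gives 1.31371; window check 0.8 ≤ 1.31371 < 1.2 is false → out
[4] lift (-4,7): star map gives -6.89949; window check 0.8 ≤ -6.89949 < 1.2 is false → out
[5] lift (0,-2): star map gives 0.82843; window check 0.8 ≤ 0.82843 < 1.2 is true → IN Λ
[6] lift (0,1): star map gives -0.41421; window check 0.8 ≤ -0.41421 < 1.2 is false → out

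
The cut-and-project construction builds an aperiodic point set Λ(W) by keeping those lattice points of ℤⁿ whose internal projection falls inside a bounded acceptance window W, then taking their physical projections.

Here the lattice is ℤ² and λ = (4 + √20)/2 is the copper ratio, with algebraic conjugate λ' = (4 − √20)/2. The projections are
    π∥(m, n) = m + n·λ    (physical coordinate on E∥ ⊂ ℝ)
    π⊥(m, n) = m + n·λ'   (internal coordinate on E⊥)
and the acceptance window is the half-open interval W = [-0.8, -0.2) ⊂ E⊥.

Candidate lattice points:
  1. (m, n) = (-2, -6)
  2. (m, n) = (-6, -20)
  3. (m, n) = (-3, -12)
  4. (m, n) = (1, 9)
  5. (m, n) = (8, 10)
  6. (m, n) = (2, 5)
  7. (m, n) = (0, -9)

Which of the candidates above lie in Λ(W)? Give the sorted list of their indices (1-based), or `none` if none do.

1

Compute λ' = (4−√20)/2 = -0.23607, so π⊥(m,n) = m -0.23607·n.
#1 (-2,-6): internal coord -2 + (-6)·λ' = -0.58359; -0.58359 ∈ [-0.8, -0.2) → IN Λ
#2 (-6,-20): internal coord -6 + (-20)·λ' = -1.27864; -1.27864 ∉ [-0.8, -0.2) → out
#3 (-3,-12): internal coord -3 + (-12)·λ' = -0.16718; -0.16718 ∉ [-0.8, -0.2) → out
#4 (1,9): internal coord 1 + (9)·λ' = -1.12461; -1.12461 ∉ [-0.8, -0.2) → out
#5 (8,10): internal coord 8 + (10)·λ' = +5.63932; +5.63932 ∉ [-0.8, -0.2) → out
#6 (2,5): internal coord 2 + (5)·λ' = +0.81966; +0.81966 ∉ [-0.8, -0.2) → out
#7 (0,-9): internal coord 0 + (-9)·λ' = +2.12461; +2.12461 ∉ [-0.8, -0.2) → out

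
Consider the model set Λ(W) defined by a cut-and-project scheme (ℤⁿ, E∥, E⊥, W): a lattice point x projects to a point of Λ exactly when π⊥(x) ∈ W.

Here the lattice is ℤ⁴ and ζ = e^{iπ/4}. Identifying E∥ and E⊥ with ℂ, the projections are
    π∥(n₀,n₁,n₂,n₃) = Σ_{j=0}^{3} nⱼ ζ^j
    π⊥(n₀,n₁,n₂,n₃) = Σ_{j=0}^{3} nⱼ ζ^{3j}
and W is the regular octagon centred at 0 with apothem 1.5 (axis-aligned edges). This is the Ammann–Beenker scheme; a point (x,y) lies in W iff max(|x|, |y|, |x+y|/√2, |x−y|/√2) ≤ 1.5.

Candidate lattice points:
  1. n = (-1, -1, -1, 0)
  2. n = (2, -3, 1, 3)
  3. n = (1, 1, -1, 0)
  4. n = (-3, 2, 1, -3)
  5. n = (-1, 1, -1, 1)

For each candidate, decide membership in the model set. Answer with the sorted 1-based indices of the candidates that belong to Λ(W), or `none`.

1

π⊥(n) = n₀ + n₁ζ³ + n₂ζ⁶ + n₃ζ⁹ where ζ = e^{iπ/4}.
candidate 1: n = (-1, -1, -1, 0) → π⊥ ≈ (-0.2929, +0.2929); max(|x|,|y|,|x±y|/√2) = 0.4142 ≤ 1.5 ⇒ ∈ W
candidate 2: n = (2, -3, 1, 3) → π⊥ ≈ (+6.2426, -1.0000); max(|x|,|y|,|x±y|/√2) = 6.2426 > 1.5 ⇒ ∉ W
candidate 3: n = (1, 1, -1, 0) → π⊥ ≈ (+0.2929, +1.7071); max(|x|,|y|,|x±y|/√2) = 1.7071 > 1.5 ⇒ ∉ W
candidate 4: n = (-3, 2, 1, -3) → π⊥ ≈ (-6.5355, -1.7071); max(|x|,|y|,|x±y|/√2) = 6.5355 > 1.5 ⇒ ∉ W
candidate 5: n = (-1, 1, -1, 1) → π⊥ ≈ (-1.0000, +2.4142); max(|x|,|y|,|x±y|/√2) = 2.4142 > 1.5 ⇒ ∉ W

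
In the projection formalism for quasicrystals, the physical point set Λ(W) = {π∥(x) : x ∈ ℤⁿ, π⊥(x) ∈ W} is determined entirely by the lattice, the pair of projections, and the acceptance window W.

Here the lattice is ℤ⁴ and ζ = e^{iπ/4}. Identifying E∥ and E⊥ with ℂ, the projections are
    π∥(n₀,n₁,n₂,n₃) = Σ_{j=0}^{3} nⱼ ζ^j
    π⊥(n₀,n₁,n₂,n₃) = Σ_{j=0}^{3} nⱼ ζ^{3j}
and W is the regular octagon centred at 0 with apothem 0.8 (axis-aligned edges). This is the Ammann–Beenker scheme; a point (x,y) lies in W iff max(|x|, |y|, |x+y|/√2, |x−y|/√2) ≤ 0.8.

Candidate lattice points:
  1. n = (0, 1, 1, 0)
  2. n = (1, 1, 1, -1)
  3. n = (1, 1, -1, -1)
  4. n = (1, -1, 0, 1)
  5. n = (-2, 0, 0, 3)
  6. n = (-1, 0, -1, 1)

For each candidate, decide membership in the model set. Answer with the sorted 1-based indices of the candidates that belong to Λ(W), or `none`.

Internal map: ζ^{3j} for j=0..3 gives (1,0), (−√2/2,√2/2), (0,−1), (√2/2,√2/2).
#1 (0, 1, 1, 0): internal (-0.70711, -0.29289); octagon support 0.70711 vs apothem 0.8 → ∈ W
#2 (1, 1, 1, -1): internal (-0.41421, -1.00000); octagon support 1.00000 vs apothem 0.8 → ∉ W
#3 (1, 1, -1, -1): internal (-0.41421, 1.00000); octagon support 1.00000 vs apothem 0.8 → ∉ W
#4 (1, -1, 0, 1): internal (2.41421, 0.00000); octagon support 2.41421 vs apothem 0.8 → ∉ W
#5 (-2, 0, 0, 3): internal (0.12132, 2.12132); octagon support 2.12132 vs apothem 0.8 → ∉ W
#6 (-1, 0, -1, 1): internal (-0.29289, 1.70711); octagon support 1.70711 vs apothem 0.8 → ∉ W

1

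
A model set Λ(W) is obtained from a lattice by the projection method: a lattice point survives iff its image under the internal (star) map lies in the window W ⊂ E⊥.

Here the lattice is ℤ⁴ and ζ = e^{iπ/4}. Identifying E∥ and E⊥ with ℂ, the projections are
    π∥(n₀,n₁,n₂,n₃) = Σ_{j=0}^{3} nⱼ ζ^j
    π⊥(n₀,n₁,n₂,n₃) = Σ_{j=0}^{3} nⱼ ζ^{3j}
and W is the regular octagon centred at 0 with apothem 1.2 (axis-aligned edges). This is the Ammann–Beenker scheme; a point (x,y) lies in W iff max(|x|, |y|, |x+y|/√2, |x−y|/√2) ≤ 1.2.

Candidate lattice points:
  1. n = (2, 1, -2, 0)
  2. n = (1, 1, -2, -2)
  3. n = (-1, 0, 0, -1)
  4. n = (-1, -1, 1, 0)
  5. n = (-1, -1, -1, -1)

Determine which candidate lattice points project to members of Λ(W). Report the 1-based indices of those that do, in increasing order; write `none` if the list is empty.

With ζ = e^{iπ/4} the internal vectors are ζ^0,ζ^3,ζ^6,ζ^9.
candidate 1: n = (2, 1, -2, 0) → π⊥ ≈ (+1.292893, +2.707107); max(|x|,|y|,|x±y|/√2) = 2.828427 > 1.2 ⇒ ∉ W
candidate 2: n = (1, 1, -2, -2) → π⊥ ≈ (-1.121320, +1.292893); max(|x|,|y|,|x±y|/√2) = 1.707107 > 1.2 ⇒ ∉ W
candidate 3: n = (-1, 0, 0, -1) → π⊥ ≈ (-1.707107, -0.707107); max(|x|,|y|,|x±y|/√2) = 1.707107 > 1.2 ⇒ ∉ W
candidate 4: n = (-1, -1, 1, 0) → π⊥ ≈ (-0.292893, -1.707107); max(|x|,|y|,|x±y|/√2) = 1.707107 > 1.2 ⇒ ∉ W
candidate 5: n = (-1, -1, -1, -1) → π⊥ ≈ (-1.000000, -0.414214); max(|x|,|y|,|x±y|/√2) = 1.000000 ≤ 1.2 ⇒ ∈ W

5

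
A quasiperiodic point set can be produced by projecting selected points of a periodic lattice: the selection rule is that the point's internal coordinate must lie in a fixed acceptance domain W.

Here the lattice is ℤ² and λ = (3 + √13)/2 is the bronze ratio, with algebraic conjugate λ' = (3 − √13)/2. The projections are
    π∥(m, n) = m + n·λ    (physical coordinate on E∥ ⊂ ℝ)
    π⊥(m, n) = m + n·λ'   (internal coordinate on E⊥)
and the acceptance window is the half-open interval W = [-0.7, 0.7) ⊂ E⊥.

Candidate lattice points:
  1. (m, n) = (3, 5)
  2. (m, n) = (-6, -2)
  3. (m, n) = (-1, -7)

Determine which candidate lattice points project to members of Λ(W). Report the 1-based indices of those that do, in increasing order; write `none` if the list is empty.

none

λ' = (3−√13)/2 ≈ -0.302776.
candidate 1: (m,n)=(3,5) → π∥ = 3+5·λ ≈ 19.513878, π⊥ = 3+5·λ' ≈ 1.486122 ∉ [-0.7, 0.7) ⇒ out
candidate 2: (m,n)=(-6,-2) → π∥ = -6-2·λ ≈ -12.605551, π⊥ = -6-2·λ' ≈ -5.394449 ∉ [-0.7, 0.7) ⇒ out
candidate 3: (m,n)=(-1,-7) → π∥ = -1-7·λ ≈ -24.119429, π⊥ = -1-7·λ' ≈ 1.119429 ∉ [-0.7, 0.7) ⇒ out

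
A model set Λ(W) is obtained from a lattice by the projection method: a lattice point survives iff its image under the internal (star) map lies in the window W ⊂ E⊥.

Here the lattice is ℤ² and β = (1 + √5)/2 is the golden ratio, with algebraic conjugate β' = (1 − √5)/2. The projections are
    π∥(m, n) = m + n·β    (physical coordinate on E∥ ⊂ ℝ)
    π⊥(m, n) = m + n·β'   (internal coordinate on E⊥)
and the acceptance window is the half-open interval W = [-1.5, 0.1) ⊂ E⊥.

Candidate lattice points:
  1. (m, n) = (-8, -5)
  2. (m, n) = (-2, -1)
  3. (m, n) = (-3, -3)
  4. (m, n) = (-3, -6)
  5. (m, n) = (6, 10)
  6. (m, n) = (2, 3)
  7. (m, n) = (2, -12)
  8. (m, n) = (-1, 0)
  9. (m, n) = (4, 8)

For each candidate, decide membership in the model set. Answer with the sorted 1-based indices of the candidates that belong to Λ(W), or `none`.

Compute β' = (1−√5)/2 = -0.618034, so π⊥(m,n) = m -0.618034·n.
#1 (-8,-5): internal coord -8 + (-5)·β' = -4.909830; -4.909830 ∉ [-1.5, 0.1) → out
#2 (-2,-1): internal coord -2 + (-1)·β' = -1.381966; -1.381966 ∈ [-1.5, 0.1) → IN Λ
#3 (-3,-3): internal coord -3 + (-3)·β' = -1.145898; -1.145898 ∈ [-1.5, 0.1) → IN Λ
#4 (-3,-6): internal coord -3 + (-6)·β' = +0.708204; +0.708204 ∉ [-1.5, 0.1) → out
#5 (6,10): internal coord 6 + (10)·β' = -0.180340; -0.180340 ∈ [-1.5, 0.1) → IN Λ
#6 (2,3): internal coord 2 + (3)·β' = +0.145898; +0.145898 ∉ [-1.5, 0.1) → out
#7 (2,-12): internal coord 2 + (-12)·β' = +9.416408; +9.416408 ∉ [-1.5, 0.1) → out
#8 (-1,0): internal coord -1 + (0)·β' = -1.000000; -1.000000 ∈ [-1.5, 0.1) → IN Λ
#9 (4,8): internal coord 4 + (8)·β' = -0.944272; -0.944272 ∈ [-1.5, 0.1) → IN Λ

2, 3, 5, 8, 9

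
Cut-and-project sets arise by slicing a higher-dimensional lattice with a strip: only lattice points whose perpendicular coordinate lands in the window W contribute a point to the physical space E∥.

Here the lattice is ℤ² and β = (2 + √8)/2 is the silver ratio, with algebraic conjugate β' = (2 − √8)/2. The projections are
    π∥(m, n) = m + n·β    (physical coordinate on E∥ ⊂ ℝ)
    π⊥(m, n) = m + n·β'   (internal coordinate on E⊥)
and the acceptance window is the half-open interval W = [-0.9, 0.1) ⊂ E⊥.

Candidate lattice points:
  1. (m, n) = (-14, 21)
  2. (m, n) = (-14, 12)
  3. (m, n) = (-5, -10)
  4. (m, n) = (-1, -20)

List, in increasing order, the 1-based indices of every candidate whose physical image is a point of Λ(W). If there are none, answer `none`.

Numerically β ≈ 2.4142 and β' = −1/β ≈ -0.4142.
[1] lift (-14,21): star map gives -22.6985; window check -0.9 ≤ -22.6985 < 0.1 is false → out
[2] lift (-14,12): star map gives -18.9706; window check -0.9 ≤ -18.9706 < 0.1 is false → out
[3] lift (-5,-10): star map gives -0.8579; window check -0.9 ≤ -0.8579 < 0.1 is true → IN Λ
[4] lift (-1,-20): star map gives 7.2843; window check -0.9 ≤ 7.2843 < 0.1 is false → out

3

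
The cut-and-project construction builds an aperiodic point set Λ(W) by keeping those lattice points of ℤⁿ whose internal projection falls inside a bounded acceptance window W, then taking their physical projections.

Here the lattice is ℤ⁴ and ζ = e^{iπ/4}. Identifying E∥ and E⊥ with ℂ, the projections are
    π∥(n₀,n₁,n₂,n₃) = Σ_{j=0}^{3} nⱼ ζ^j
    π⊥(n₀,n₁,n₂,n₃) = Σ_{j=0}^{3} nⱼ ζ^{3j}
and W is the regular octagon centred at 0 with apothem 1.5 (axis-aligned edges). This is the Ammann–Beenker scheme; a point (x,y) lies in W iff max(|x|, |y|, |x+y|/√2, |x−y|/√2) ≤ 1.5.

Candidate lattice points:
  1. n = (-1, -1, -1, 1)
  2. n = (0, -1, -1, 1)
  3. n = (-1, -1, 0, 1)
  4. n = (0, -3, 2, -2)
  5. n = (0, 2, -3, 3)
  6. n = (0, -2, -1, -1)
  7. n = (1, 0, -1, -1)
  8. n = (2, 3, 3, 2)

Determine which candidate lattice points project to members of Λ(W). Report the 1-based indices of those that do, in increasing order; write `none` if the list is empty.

1, 3, 6, 7, 8

Internal map: ζ^{3j} for j=0..3 gives (1,0), (−√2/2,√2/2), (0,−1), (√2/2,√2/2).
#1 (-1, -1, -1, 1): internal (0.414214, 1.000000); octagon support 1.000000 vs apothem 1.5 → ∈ W
#2 (0, -1, -1, 1): internal (1.414214, 1.000000); octagon support 1.707107 vs apothem 1.5 → ∉ W
#3 (-1, -1, 0, 1): internal (0.414214, 0.000000); octagon support 0.414214 vs apothem 1.5 → ∈ W
#4 (0, -3, 2, -2): internal (0.707107, -5.535534); octagon support 5.535534 vs apothem 1.5 → ∉ W
#5 (0, 2, -3, 3): internal (0.707107, 6.535534); octagon support 6.535534 vs apothem 1.5 → ∉ W
#6 (0, -2, -1, -1): internal (0.707107, -1.121320); octagon support 1.292893 vs apothem 1.5 → ∈ W
#7 (1, 0, -1, -1): internal (0.292893, 0.292893); octagon support 0.414214 vs apothem 1.5 → ∈ W
#8 (2, 3, 3, 2): internal (1.292893, 0.535534); octagon support 1.292893 vs apothem 1.5 → ∈ W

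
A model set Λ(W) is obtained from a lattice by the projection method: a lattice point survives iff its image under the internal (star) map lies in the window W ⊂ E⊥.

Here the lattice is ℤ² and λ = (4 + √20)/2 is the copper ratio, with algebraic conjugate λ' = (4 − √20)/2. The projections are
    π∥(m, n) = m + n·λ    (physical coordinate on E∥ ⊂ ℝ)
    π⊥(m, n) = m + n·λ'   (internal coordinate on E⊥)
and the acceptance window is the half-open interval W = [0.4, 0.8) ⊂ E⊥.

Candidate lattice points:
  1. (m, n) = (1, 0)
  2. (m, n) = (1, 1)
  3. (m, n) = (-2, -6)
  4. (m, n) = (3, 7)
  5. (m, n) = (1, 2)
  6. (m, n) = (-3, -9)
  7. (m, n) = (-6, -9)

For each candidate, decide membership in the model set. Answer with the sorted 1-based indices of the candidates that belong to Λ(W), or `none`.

Numerically λ ≈ 4.23607 and λ' = −1/λ ≈ -0.23607.
candidate 1: (m,n)=(1,0) → π∥ = 1+0·λ ≈ 1.00000, π⊥ = 1+0·λ' ≈ 1.00000 ∉ [0.4, 0.8) ⇒ out
candidate 2: (m,n)=(1,1) → π∥ = 1+1·λ ≈ 5.23607, π⊥ = 1+1·λ' ≈ 0.76393 ∈ [0.4, 0.8) ⇒ IN Λ
candidate 3: (m,n)=(-2,-6) → π∥ = -2-6·λ ≈ -27.41641, π⊥ = -2-6·λ' ≈ -0.58359 ∉ [0.4, 0.8) ⇒ out
candidate 4: (m,n)=(3,7) → π∥ = 3+7·λ ≈ 32.65248, π⊥ = 3+7·λ' ≈ 1.34752 ∉ [0.4, 0.8) ⇒ out
candidate 5: (m,n)=(1,2) → π∥ = 1+2·λ ≈ 9.47214, π⊥ = 1+2·λ' ≈ 0.52786 ∈ [0.4, 0.8) ⇒ IN Λ
candidate 6: (m,n)=(-3,-9) → π∥ = -3-9·λ ≈ -41.12461, π⊥ = -3-9·λ' ≈ -0.87539 ∉ [0.4, 0.8) ⇒ out
candidate 7: (m,n)=(-6,-9) → π∥ = -6-9·λ ≈ -44.12461, π⊥ = -6-9·λ' ≈ -3.87539 ∉ [0.4, 0.8) ⇒ out

2, 5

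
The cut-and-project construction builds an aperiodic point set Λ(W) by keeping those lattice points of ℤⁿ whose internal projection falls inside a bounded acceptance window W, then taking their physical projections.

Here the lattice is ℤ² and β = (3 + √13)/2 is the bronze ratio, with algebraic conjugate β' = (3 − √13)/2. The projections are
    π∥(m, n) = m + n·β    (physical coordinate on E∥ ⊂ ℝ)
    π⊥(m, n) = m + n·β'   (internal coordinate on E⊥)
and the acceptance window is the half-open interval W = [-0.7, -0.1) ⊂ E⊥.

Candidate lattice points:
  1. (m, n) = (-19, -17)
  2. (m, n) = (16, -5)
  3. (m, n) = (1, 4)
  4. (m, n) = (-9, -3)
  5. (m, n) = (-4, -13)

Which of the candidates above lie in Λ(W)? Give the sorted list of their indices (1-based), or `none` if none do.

Compute β' = (3−√13)/2 = -0.3028, so π⊥(m,n) = m -0.3028·n.
[1] lift (-19,-17): star map gives -13.8528; window check -0.7 ≤ -13.8528 < -0.1 is false → out
[2] lift (16,-5): star map gives 17.5139; window check -0.7 ≤ 17.5139 < -0.1 is false → out
[3] lift (1,4): star map gives -0.2111; window check -0.7 ≤ -0.2111 < -0.1 is true → IN Λ
[4] lift (-9,-3): star map gives -8.0917; window check -0.7 ≤ -8.0917 < -0.1 is false → out
[5] lift (-4,-13): star map gives -0.0639; window check -0.7 ≤ -0.0639 < -0.1 is false → out

3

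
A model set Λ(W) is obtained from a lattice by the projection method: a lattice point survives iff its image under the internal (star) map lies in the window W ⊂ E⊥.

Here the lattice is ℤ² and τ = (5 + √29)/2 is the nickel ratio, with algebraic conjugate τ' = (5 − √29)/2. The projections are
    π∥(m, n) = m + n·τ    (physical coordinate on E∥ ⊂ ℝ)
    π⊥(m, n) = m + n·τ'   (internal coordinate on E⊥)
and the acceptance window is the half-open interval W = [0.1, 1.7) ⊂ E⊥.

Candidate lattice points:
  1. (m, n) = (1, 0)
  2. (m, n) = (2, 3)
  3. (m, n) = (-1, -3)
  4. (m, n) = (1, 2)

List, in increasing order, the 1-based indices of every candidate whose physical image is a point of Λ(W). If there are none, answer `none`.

Numerically τ ≈ 5.192582 and τ' = −1/τ ≈ -0.192582.
[1] lift (1,0): star map gives 1.000000; window check 0.1 ≤ 1.000000 < 1.7 is true → IN Λ
[2] lift (2,3): star map gives 1.422253; window check 0.1 ≤ 1.422253 < 1.7 is true → IN Λ
[3] lift (-1,-3): star map gives -0.422253; window check 0.1 ≤ -0.422253 < 1.7 is false → out
[4] lift (1,2): star map gives 0.614835; window check 0.1 ≤ 0.614835 < 1.7 is true → IN Λ

1, 2, 4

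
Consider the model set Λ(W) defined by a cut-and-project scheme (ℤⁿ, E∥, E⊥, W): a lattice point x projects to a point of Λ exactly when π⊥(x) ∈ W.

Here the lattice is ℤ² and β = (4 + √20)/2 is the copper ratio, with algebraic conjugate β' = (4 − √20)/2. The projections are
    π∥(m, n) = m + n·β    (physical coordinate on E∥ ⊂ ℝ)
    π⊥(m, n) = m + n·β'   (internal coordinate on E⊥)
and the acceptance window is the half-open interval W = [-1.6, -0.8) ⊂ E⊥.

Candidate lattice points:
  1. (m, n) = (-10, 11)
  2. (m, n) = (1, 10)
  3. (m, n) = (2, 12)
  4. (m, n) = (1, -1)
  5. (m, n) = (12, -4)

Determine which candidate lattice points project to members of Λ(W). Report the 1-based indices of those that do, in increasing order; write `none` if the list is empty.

2, 3

Compute β' = (4−√20)/2 = -0.236068, so π⊥(m,n) = m -0.236068·n.
candidate 1: (m,n)=(-10,11) → π∥ = -10+11·β ≈ 36.596748, π⊥ = -10+11·β' ≈ -12.596748 ∉ [-1.6, -0.8) ⇒ out
candidate 2: (m,n)=(1,10) → π∥ = 1+10·β ≈ 43.360680, π⊥ = 1+10·β' ≈ -1.360680 ∈ [-1.6, -0.8) ⇒ IN Λ
candidate 3: (m,n)=(2,12) → π∥ = 2+12·β ≈ 52.832816, π⊥ = 2+12·β' ≈ -0.832816 ∈ [-1.6, -0.8) ⇒ IN Λ
candidate 4: (m,n)=(1,-1) → π∥ = 1-1·β ≈ -3.236068, π⊥ = 1-1·β' ≈ 1.236068 ∉ [-1.6, -0.8) ⇒ out
candidate 5: (m,n)=(12,-4) → π∥ = 12-4·β ≈ -4.944272, π⊥ = 12-4·β' ≈ 12.944272 ∉ [-1.6, -0.8) ⇒ out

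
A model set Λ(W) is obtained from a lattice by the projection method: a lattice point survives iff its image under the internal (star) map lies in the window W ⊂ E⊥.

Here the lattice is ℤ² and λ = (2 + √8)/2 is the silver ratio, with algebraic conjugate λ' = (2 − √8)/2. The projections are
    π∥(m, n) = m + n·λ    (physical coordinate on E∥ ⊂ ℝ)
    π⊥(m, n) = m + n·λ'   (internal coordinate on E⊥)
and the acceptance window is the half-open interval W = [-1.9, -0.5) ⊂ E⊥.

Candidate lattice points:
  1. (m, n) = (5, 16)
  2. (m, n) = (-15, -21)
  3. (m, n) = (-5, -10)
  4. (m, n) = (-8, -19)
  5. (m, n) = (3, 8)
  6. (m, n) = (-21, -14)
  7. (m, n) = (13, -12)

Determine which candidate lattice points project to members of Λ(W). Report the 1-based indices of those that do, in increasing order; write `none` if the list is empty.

1, 3

Compute λ' = (2−√8)/2 = -0.414214, so π⊥(m,n) = m -0.414214·n.
[1] lift (5,16): star map gives -1.627417; window check -1.9 ≤ -1.627417 < -0.5 is true → IN Λ
[2] lift (-15,-21): star map gives -6.301515; window check -1.9 ≤ -6.301515 < -0.5 is false → out
[3] lift (-5,-10): star map gives -0.857864; window check -1.9 ≤ -0.857864 < -0.5 is true → IN Λ
[4] lift (-8,-19): star map gives -0.129942; window check -1.9 ≤ -0.129942 < -0.5 is false → out
[5] lift (3,8): star map gives -0.313708; window check -1.9 ≤ -0.313708 < -0.5 is false → out
[6] lift (-21,-14): star map gives -15.201010; window check -1.9 ≤ -15.201010 < -0.5 is false → out
[7] lift (13,-12): star map gives 17.970563; window check -1.9 ≤ 17.970563 < -0.5 is false → out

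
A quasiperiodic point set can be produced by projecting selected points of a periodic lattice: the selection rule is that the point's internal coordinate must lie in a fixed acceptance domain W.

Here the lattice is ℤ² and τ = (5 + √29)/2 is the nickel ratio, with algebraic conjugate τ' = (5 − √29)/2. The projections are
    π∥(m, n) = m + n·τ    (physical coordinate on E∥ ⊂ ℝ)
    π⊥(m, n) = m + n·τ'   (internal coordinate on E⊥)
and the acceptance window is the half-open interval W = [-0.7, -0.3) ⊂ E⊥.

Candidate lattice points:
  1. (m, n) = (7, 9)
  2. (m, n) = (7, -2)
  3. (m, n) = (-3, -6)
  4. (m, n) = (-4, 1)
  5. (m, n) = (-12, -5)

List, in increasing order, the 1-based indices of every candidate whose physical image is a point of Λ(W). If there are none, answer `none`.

Compute τ' = (5−√29)/2 = -0.192582, so π⊥(m,n) = m -0.192582·n.
#1 (7,9): internal coord 7 + (9)·τ' = +5.266758; +5.266758 ∉ [-0.7, -0.3) → out
#2 (7,-2): internal coord 7 + (-2)·τ' = +7.385165; +7.385165 ∉ [-0.7, -0.3) → out
#3 (-3,-6): internal coord -3 + (-6)·τ' = -1.844506; -1.844506 ∉ [-0.7, -0.3) → out
#4 (-4,1): internal coord -4 + (1)·τ' = -4.192582; -4.192582 ∉ [-0.7, -0.3) → out
#5 (-12,-5): internal coord -12 + (-5)·τ' = -11.037088; -11.037088 ∉ [-0.7, -0.3) → out

none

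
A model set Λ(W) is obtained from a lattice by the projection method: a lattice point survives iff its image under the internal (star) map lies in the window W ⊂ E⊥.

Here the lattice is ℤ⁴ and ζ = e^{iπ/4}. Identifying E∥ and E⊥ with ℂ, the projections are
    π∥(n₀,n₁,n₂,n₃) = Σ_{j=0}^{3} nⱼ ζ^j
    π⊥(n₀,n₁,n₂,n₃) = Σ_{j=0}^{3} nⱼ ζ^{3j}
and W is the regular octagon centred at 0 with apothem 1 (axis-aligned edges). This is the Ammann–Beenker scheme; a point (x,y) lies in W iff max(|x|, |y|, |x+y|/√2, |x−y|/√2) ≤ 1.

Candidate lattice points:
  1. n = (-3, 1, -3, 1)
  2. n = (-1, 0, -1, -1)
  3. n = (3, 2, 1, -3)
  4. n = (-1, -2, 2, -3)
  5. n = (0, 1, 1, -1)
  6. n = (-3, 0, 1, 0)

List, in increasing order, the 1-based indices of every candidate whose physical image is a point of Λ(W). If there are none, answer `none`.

π⊥(n) = n₀ + n₁ζ³ + n₂ζ⁶ + n₃ζ⁹ where ζ = e^{iπ/4}.
candidate 1: n = (-3, 1, -3, 1) → π⊥ ≈ (-3.0000, +4.4142); max(|x|,|y|,|x±y|/√2) = 5.2426 > 1 ⇒ ∉ W
candidate 2: n = (-1, 0, -1, -1) → π⊥ ≈ (-1.7071, +0.2929); max(|x|,|y|,|x±y|/√2) = 1.7071 > 1 ⇒ ∉ W
candidate 3: n = (3, 2, 1, -3) → π⊥ ≈ (-0.5355, -1.7071); max(|x|,|y|,|x±y|/√2) = 1.7071 > 1 ⇒ ∉ W
candidate 4: n = (-1, -2, 2, -3) → π⊥ ≈ (-1.7071, -5.5355); max(|x|,|y|,|x±y|/√2) = 5.5355 > 1 ⇒ ∉ W
candidate 5: n = (0, 1, 1, -1) → π⊥ ≈ (-1.4142, -1.0000); max(|x|,|y|,|x±y|/√2) = 1.7071 > 1 ⇒ ∉ W
candidate 6: n = (-3, 0, 1, 0) → π⊥ ≈ (-3.0000, -1.0000); max(|x|,|y|,|x±y|/√2) = 3.0000 > 1 ⇒ ∉ W

none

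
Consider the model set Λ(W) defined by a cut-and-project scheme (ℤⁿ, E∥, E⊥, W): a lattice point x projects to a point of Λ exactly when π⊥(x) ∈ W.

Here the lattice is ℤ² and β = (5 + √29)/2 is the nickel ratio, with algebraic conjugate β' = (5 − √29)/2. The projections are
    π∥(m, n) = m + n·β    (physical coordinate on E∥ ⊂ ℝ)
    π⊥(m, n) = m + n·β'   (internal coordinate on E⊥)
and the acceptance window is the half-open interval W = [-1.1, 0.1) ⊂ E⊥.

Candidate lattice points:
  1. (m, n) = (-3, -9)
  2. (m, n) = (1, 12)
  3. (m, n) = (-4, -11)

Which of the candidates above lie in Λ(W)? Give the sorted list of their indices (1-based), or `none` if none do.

Compute β' = (5−√29)/2 = -0.1926, so π⊥(m,n) = m -0.1926·n.
candidate 1: (m,n)=(-3,-9) → π∥ = -3-9·β ≈ -49.7332, π⊥ = -3-9·β' ≈ -1.2668 ∉ [-1.1, 0.1) ⇒ out
candidate 2: (m,n)=(1,12) → π∥ = 1+12·β ≈ 63.3110, π⊥ = 1+12·β' ≈ -1.3110 ∉ [-1.1, 0.1) ⇒ out
candidate 3: (m,n)=(-4,-11) → π∥ = -4-11·β ≈ -61.1184, π⊥ = -4-11·β' ≈ -1.8816 ∉ [-1.1, 0.1) ⇒ out

none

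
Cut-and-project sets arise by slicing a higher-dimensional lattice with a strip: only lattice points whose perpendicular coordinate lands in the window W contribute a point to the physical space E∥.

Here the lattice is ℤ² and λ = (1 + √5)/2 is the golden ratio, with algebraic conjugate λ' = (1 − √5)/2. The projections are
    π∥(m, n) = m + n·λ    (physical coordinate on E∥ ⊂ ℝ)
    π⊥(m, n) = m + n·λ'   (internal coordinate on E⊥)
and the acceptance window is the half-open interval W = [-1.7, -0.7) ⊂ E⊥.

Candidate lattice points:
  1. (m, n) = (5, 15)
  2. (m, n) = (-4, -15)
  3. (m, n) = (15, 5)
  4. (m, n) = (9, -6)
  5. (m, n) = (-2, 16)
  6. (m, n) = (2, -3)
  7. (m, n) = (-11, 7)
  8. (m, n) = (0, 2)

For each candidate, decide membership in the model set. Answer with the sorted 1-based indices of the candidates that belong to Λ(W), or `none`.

8

Numerically λ ≈ 1.61803 and λ' = −1/λ ≈ -0.61803.
[1] lift (5,15): star map gives -4.27051; window check -1.7 ≤ -4.27051 < -0.7 is false → out
[2] lift (-4,-15): star map gives 5.27051; window check -1.7 ≤ 5.27051 < -0.7 is false → out
[3] lift (15,5): star map gives 11.90983; window check -1.7 ≤ 11.90983 < -0.7 is false → out
[4] lift (9,-6): star map gives 12.70820; window check -1.7 ≤ 12.70820 < -0.7 is false → out
[5] lift (-2,16): star map gives -11.88854; window check -1.7 ≤ -11.88854 < -0.7 is false → out
[6] lift (2,-3): star map gives 3.85410; window check -1.7 ≤ 3.85410 < -0.7 is false → out
[7] lift (-11,7): star map gives -15.32624; window check -1.7 ≤ -15.32624 < -0.7 is false → out
[8] lift (0,2): star map gives -1.23607; window check -1.7 ≤ -1.23607 < -0.7 is true → IN Λ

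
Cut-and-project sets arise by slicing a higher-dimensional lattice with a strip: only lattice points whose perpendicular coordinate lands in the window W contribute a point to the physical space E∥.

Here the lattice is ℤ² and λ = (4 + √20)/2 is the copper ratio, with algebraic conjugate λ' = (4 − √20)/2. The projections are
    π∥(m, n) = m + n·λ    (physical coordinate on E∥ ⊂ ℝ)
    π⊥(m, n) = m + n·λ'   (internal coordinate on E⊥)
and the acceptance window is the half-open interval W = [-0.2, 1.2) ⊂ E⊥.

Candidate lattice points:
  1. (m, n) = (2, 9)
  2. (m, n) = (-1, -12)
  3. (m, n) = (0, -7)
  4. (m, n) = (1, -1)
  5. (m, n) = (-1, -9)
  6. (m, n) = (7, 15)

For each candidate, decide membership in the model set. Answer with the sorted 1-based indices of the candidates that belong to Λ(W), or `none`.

λ' = (4−√20)/2 ≈ -0.23607.
#1 (2,9): internal coord 2 + (9)·λ' = -0.12461; -0.12461 ∈ [-0.2, 1.2) → IN Λ
#2 (-1,-12): internal coord -1 + (-12)·λ' = +1.83282; +1.83282 ∉ [-0.2, 1.2) → out
#3 (0,-7): internal coord 0 + (-7)·λ' = +1.65248; +1.65248 ∉ [-0.2, 1.2) → out
#4 (1,-1): internal coord 1 + (-1)·λ' = +1.23607; +1.23607 ∉ [-0.2, 1.2) → out
#5 (-1,-9): internal coord -1 + (-9)·λ' = +1.12461; +1.12461 ∈ [-0.2, 1.2) → IN Λ
#6 (7,15): internal coord 7 + (15)·λ' = +3.45898; +3.45898 ∉ [-0.2, 1.2) → out

1, 5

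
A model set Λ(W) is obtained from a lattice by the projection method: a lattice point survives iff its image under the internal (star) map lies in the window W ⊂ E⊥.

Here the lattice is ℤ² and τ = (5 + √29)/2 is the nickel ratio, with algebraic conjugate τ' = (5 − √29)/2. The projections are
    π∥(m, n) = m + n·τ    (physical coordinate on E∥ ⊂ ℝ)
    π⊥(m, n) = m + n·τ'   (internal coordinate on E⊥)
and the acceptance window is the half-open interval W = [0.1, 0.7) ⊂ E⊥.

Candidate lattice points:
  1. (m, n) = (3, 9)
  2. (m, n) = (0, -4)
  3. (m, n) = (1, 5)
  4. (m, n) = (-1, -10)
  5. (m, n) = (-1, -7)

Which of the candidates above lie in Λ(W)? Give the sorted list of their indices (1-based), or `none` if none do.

Compute τ' = (5−√29)/2 = -0.1926, so π⊥(m,n) = m -0.1926·n.
[1] lift (3,9): star map gives 1.2668; window check 0.1 ≤ 1.2668 < 0.7 is false → out
[2] lift (0,-4): star map gives 0.7703; window check 0.1 ≤ 0.7703 < 0.7 is false → out
[3] lift (1,5): star map gives 0.0371; window check 0.1 ≤ 0.0371 < 0.7 is false → out
[4] lift (-1,-10): star map gives 0.9258; window check 0.1 ≤ 0.9258 < 0.7 is false → out
[5] lift (-1,-7): star map gives 0.3481; window check 0.1 ≤ 0.3481 < 0.7 is true → IN Λ

5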